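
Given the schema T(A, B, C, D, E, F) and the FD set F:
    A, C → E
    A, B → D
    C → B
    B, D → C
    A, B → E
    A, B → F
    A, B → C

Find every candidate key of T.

{A, B}, {A, C}

{A} never appears on the right of any FD, so every key must include it.
{A, B} is a candidate key since {A, B}⁺ = {A, B, C, D, E, F} covers every attribute.
{A, C} is a candidate key since {A, C}⁺ = {A, B, C, D, E, F} covers every attribute.
These are minimal and exhaustive — every other superkey contains one of them.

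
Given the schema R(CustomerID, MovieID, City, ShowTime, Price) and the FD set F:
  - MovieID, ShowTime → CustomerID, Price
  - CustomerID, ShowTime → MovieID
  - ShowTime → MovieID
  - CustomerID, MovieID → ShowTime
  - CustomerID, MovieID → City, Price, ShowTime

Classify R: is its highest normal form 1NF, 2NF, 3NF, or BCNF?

BCNF

Candidate keys: {CustomerID, MovieID}, {ShowTime}. Prime attributes: {CustomerID, MovieID, ShowTime}.
The left-hand side of every FD is a superkey, so BCNF is satisfied.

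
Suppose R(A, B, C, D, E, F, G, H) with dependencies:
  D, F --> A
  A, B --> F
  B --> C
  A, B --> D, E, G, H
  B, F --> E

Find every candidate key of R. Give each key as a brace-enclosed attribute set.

{A, B}, {B, D, F}

{B} never appears on the right of any FD, so every key must include it.
{A, B} is a candidate key since {A, B}⁺ = {A, B, C, D, E, F, G, H} covers every attribute.
{B, D, F} is a candidate key since {B, D, F}⁺ = {A, B, C, D, E, F, G, H} covers every attribute.
These are minimal and exhaustive — every other superkey contains one of them.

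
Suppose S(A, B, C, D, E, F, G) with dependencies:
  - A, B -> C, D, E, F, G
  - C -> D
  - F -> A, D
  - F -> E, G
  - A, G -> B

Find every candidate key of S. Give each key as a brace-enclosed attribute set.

Closure of {F} is {A, B, C, D, E, F, G}, the whole schema; {F} is a candidate key.
Closure of {A, B} is {A, B, C, D, E, F, G}, the whole schema; {A, B} is a candidate key.
Closure of {A, G} is {A, B, C, D, E, F, G}, the whole schema; {A, G} is a candidate key.
Any other superkey properly contains one of these, so there are no further candidate keys.

{A, B}, {A, G}, {F}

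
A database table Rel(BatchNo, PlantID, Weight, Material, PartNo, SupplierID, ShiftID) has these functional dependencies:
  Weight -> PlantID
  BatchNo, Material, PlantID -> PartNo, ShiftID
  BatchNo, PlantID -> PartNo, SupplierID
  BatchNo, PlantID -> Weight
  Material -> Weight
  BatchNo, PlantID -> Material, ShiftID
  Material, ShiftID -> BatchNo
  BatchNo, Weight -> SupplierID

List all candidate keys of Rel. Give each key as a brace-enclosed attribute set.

{BatchNo, Material}, {BatchNo, PlantID}, {BatchNo, Weight}, {Material, ShiftID}

{BatchNo, Material} is a candidate key since {BatchNo, Material}⁺ = {BatchNo, Material, PartNo, PlantID, ShiftID, SupplierID, Weight} covers every attribute.
{BatchNo, PlantID} is a candidate key since {BatchNo, PlantID}⁺ = {BatchNo, Material, PartNo, PlantID, ShiftID, SupplierID, Weight} covers every attribute.
{BatchNo, Weight} is a candidate key since {BatchNo, Weight}⁺ = {BatchNo, Material, PartNo, PlantID, ShiftID, SupplierID, Weight} covers every attribute.
{Material, ShiftID} is a candidate key since {Material, ShiftID}⁺ = {BatchNo, Material, PartNo, PlantID, ShiftID, SupplierID, Weight} covers every attribute.
No proper subset of any of these is a key, and no other minimal superkey exists.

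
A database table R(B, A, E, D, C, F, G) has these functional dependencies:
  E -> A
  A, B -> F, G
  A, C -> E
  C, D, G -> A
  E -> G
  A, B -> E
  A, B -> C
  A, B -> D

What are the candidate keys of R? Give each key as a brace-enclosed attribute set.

No FD produces {B}, so it must be in every candidate key.
Closure of {A, B} is {A, B, C, D, E, F, G}, the whole schema; {A, B} is a candidate key.
Closure of {B, E} is {A, B, C, D, E, F, G}, the whole schema; {B, E} is a candidate key.
Closure of {B, C, D, G} is {A, B, C, D, E, F, G}, the whole schema; {B, C, D, G} is a candidate key.
Any other superkey properly contains one of these, so there are no further candidate keys.

{A, B}, {B, C, D, G}, {B, E}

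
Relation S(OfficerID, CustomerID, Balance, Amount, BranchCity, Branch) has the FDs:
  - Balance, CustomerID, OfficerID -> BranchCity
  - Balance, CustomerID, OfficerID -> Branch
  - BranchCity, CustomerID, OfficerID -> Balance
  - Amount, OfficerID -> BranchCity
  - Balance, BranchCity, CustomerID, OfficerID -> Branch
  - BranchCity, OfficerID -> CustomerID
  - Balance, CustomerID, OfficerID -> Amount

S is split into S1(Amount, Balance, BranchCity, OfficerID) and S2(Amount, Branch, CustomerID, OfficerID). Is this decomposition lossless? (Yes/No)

S1 ∩ S2 = {Amount, OfficerID}; its closure under F is {Amount, Balance, Branch, BranchCity, CustomerID, OfficerID}.
This includes all of S1, so the common attributes are a superkey of S1 — the join is lossless.

Yes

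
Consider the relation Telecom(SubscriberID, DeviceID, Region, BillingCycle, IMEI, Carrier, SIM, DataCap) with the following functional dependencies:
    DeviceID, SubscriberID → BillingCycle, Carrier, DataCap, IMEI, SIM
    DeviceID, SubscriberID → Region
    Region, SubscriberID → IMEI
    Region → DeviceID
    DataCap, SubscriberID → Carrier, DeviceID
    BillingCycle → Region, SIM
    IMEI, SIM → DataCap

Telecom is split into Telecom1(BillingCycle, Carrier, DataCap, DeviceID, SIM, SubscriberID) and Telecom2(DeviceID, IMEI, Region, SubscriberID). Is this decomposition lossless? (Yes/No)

The shared attributes are {DeviceID, SubscriberID} and {DeviceID, SubscriberID}⁺ = {BillingCycle, Carrier, DataCap, DeviceID, IMEI, Region, SIM, SubscriberID}.
Telecom1 is contained in that closure, so Telecom1 ∩ Telecom2 → Telecom1 holds and the join is lossless.

Yes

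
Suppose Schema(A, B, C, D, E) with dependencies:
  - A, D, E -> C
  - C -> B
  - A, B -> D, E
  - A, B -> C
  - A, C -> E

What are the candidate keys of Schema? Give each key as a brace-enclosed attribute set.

{A, B}, {A, C}, {A, D, E}

{A} never appears on the right of any FD, so every key must include it.
{A, B}⁺ = {A, B, C, D, E}, which is every attribute, so {A, B} is a candidate key.
{A, C}⁺ = {A, B, C, D, E}, which is every attribute, so {A, C} is a candidate key.
{A, D, E}⁺ = {A, B, C, D, E}, which is every attribute, so {A, D, E} is a candidate key.
No proper subset of any of these is a key, and no other minimal superkey exists.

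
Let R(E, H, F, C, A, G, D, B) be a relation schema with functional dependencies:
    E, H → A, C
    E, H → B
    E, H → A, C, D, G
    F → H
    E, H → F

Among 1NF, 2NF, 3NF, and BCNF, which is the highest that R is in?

Candidate keys: {E, F}, {E, H}. Prime attributes: {E, F, H}.
For F → H we have {F}⁺ = {F, H}; {F} is not a superkey, so BCNF fails.
Its right-hand attributes {H} are all prime, as are those of every other non-superkey FD — the relation is in 3NF.

3NF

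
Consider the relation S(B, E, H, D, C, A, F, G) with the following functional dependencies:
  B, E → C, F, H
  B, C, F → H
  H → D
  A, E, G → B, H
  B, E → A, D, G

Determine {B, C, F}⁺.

{B, C, D, F, H}

Start with {B, C, F}.
B, C, F → H applies; add {H} → now {B, C, F, H}.
H → D applies; add {D} → now {B, C, D, F, H}.
No further FD applies.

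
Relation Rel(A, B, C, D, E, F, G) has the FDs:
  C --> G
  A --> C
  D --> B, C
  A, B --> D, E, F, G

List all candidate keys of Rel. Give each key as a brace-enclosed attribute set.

No FD produces {A}, so it must be in every candidate key.
Closure of {A, B} is {A, B, C, D, E, F, G}, the whole schema; {A, B} is a candidate key.
Closure of {A, D} is {A, B, C, D, E, F, G}, the whole schema; {A, D} is a candidate key.
These are minimal and exhaustive — every other superkey contains one of them.

{A, B}, {A, D}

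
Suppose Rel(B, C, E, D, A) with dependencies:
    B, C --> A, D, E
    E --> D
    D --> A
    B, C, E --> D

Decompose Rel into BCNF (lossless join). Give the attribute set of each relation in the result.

{A, D}; {B, C, E}; {D, E}

Candidate key of the original relation: {B, C}.
{A, B, C, D, E}: {E} determines {A, D, E} here but is not a superkey — split on E --> A, D, giving {A, D, E} and {B, C, E}.
{A, D, E}: {D} determines {A, D} here but is not a superkey — split on D --> A, giving {A, D} and {D, E}.
{A, D}: every determinant is a superkey — BCNF.
{D, E}: every determinant is a superkey — BCNF.
{B, C, E}: every determinant is a superkey — BCNF.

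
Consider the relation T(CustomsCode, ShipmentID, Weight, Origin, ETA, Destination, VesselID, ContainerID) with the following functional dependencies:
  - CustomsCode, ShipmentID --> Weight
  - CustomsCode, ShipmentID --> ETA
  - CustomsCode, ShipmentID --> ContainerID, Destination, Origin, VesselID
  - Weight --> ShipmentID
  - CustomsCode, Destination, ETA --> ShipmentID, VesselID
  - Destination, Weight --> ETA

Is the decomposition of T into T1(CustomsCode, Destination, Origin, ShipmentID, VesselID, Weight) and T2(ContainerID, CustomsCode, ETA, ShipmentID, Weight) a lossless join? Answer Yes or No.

Yes

T1 ∩ T2 = {CustomsCode, ShipmentID, Weight}; its closure under F is {ContainerID, CustomsCode, Destination, ETA, Origin, ShipmentID, VesselID, Weight}.
This includes all of T1, so the common attributes are a superkey of T1 — the join is lossless.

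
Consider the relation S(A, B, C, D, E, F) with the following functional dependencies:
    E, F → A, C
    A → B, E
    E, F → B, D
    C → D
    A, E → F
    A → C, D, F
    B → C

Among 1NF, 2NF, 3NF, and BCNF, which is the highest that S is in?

Candidate keys: {A}, {E, F}. Prime attributes: {A, E, F}.
C → D breaks BCNF: {C}⁺ = {C, D}, so {C} is not a superkey.
C → D determines the non-prime attribute {D} from a non-superkey — 3NF is violated.
No proper subset of a key has a non-prime attribute in its closure, so there is no partial dependency; 2NF holds.

2NF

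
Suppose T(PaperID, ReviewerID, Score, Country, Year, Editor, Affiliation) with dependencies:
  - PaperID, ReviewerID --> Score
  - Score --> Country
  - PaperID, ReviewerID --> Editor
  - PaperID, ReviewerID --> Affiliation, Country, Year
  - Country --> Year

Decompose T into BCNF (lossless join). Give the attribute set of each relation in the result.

{Affiliation, Editor, PaperID, ReviewerID, Score}; {Country, Score}; {Country, Year}

Candidate key of the original relation: {PaperID, ReviewerID}.
In {Affiliation, Country, Editor, PaperID, ReviewerID, Score, Year}, {Score} is not a superkey ({Score}⁺ restricted to this set is {Country, Score, Year}), so split on Score --> Country, Year into {Country, Score, Year} and {Affiliation, Editor, PaperID, ReviewerID, Score}.
In {Country, Score, Year}, {Country} is not a superkey ({Country}⁺ restricted to this set is {Country, Year}), so split on Country --> Year into {Country, Year} and {Country, Score}.
{Country, Year} is in BCNF.
{Country, Score} is in BCNF.
{Affiliation, Editor, PaperID, ReviewerID, Score} is in BCNF.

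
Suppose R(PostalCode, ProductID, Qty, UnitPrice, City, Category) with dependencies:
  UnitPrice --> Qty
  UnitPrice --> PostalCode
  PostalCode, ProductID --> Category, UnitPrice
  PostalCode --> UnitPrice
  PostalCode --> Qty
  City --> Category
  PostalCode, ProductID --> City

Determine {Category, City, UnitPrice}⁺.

{Category, City, PostalCode, Qty, UnitPrice}

Start with {Category, City, UnitPrice}.
UnitPrice --> Qty applies; add {Qty} → now {Category, City, Qty, UnitPrice}.
UnitPrice --> PostalCode applies; add {PostalCode} → now {Category, City, PostalCode, Qty, UnitPrice}.
No further FD applies.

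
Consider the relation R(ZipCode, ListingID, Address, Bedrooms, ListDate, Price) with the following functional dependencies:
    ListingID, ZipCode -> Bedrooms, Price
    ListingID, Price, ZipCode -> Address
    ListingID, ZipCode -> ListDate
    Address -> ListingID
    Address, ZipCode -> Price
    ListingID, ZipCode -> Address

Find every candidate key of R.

Attributes never on any right-hand side: {ZipCode} — every candidate key must contain it.
{Address, ZipCode}⁺ = {Address, Bedrooms, ListDate, ListingID, Price, ZipCode}, which is every attribute, so {Address, ZipCode} is a candidate key.
{ListingID, ZipCode}⁺ = {Address, Bedrooms, ListDate, ListingID, Price, ZipCode}, which is every attribute, so {ListingID, ZipCode} is a candidate key.
No proper subset of any of these is a key, and no other minimal superkey exists.

{Address, ZipCode}, {ListingID, ZipCode}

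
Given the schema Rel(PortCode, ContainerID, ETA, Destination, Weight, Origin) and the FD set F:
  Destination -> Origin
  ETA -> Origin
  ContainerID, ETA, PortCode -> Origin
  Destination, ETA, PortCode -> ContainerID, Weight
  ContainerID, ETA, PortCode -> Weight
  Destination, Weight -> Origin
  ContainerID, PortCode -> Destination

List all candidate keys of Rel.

{ContainerID, ETA, PortCode}, {Destination, ETA, PortCode}

Attributes never on any right-hand side: {ETA, PortCode} — every candidate key must contain all of them.
{ContainerID, ETA, PortCode}⁺ = {ContainerID, Destination, ETA, Origin, PortCode, Weight}, which is every attribute, so {ContainerID, ETA, PortCode} is a candidate key.
{Destination, ETA, PortCode}⁺ = {ContainerID, Destination, ETA, Origin, PortCode, Weight}, which is every attribute, so {Destination, ETA, PortCode} is a candidate key.
These are minimal and exhaustive — every other superkey contains one of them.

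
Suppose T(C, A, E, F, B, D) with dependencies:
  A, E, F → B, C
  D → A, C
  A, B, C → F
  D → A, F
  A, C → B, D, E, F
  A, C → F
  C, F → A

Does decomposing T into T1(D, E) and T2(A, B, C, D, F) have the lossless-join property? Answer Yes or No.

Yes

Common attributes: {D}; their closure is {A, B, C, D, E, F}.
This includes all of T1, so the common attributes are a superkey of T1 — the join is lossless.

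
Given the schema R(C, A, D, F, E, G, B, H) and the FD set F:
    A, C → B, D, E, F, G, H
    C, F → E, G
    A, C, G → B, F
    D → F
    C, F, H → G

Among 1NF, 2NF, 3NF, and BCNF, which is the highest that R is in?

Candidate key: {A, C}. Prime attributes: {A, C}.
C, F → E, G: {C, F}⁺ = {C, E, F, G}, which is not all of the attributes, so the left side is not a superkey — BCNF is violated.
C, F → E, G has non-prime {E, G} on the right and a non-superkey on the left, so 3NF fails.
No proper subset of a key has a non-prime attribute in its closure, so there is no partial dependency; 2NF holds.

2NF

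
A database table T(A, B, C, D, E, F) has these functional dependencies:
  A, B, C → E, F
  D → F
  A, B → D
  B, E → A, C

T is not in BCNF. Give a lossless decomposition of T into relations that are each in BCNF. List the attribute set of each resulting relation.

Candidate keys of the original relation: {A, B, C}, {B, E}.
In {A, B, C, D, E, F}, {D} is not a superkey ({D}⁺ restricted to this set is {D, F}), so split on D → F into {D, F} and {A, B, C, D, E}.
{D, F}: every determinant is a superkey — BCNF.
In {A, B, C, D, E}, {A, B} is not a superkey ({A, B}⁺ restricted to this set is {A, B, D}), so split on A, B → D into {A, B, D} and {A, B, C, E}.
{A, B, D}: every determinant is a superkey — BCNF.
{A, B, C, E}: every determinant is a superkey — BCNF.

{A, B, C, E}; {A, B, D}; {D, F}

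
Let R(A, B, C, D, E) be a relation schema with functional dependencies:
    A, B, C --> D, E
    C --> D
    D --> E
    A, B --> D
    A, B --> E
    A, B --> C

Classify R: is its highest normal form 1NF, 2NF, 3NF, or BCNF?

Candidate key: {A, B}. Prime attributes: {A, B}.
C --> D: {C}⁺ = {C, D, E}, which is not all of the attributes, so the left side is not a superkey — BCNF is violated.
C --> D determines the non-prime attribute {D} from a non-superkey — 3NF is violated.
No proper subset of a key has a non-prime attribute in its closure, so there is no partial dependency; 2NF holds.

2NF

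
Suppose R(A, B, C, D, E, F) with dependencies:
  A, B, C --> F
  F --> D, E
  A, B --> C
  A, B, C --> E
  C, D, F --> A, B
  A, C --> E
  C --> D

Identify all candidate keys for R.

{A, B}, {C, F}

{A, B}⁺ = {A, B, C, D, E, F} — all of the relation — so {A, B} is a candidate key.
{C, F}⁺ = {A, B, C, D, E, F} — all of the relation — so {C, F} is a candidate key.
No proper subset of any of these is a key, and no other minimal superkey exists.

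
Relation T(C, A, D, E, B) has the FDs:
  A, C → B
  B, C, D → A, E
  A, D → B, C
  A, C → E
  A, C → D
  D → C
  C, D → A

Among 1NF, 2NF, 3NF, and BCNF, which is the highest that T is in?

Candidate keys: {A, C}, {D}. Prime attributes: {A, C, D}.
Every FD has a superkey on the left, so the relation is in BCNF.

BCNF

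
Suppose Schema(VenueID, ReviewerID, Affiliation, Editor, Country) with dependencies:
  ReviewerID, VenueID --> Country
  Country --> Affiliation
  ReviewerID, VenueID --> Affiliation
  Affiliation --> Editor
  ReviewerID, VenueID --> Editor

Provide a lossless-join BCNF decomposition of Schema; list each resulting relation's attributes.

Candidate key of the original relation: {ReviewerID, VenueID}.
Within {Affiliation, Country, Editor, ReviewerID, VenueID}: {Country}⁺ ∩ {Affiliation, Country, Editor, ReviewerID, VenueID} = {Affiliation, Country, Editor}, not the whole set, so Country --> Affiliation, Editor violates BCNF; decompose into {Affiliation, Country, Editor} and {Country, ReviewerID, VenueID}.
Within {Affiliation, Country, Editor}: {Affiliation}⁺ ∩ {Affiliation, Country, Editor} = {Affiliation, Editor}, not the whole set, so Affiliation --> Editor violates BCNF; decompose into {Affiliation, Editor} and {Affiliation, Country}.
{Affiliation, Editor} has no BCNF violation.
{Affiliation, Country} has no BCNF violation.
{Country, ReviewerID, VenueID} has no BCNF violation.

{Affiliation, Country}; {Affiliation, Editor}; {Country, ReviewerID, VenueID}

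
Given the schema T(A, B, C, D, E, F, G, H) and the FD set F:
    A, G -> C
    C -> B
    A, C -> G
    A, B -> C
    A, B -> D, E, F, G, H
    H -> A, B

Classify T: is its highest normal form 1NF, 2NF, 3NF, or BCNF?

3NF

Candidate keys: {A, B}, {A, C}, {A, G}, {H}. Prime attributes: {A, B, C, G, H}.
C -> B: {C}⁺ = {B, C}, which is not all of the attributes, so the left side is not a superkey — BCNF is violated.
Since {B} ⊆ prime attributes and every other non-superkey FD also has a prime right side, the schema is in 3NF.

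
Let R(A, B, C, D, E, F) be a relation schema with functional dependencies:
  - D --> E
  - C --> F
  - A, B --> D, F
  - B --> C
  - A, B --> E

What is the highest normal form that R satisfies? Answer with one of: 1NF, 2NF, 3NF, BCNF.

1NF

Candidate key: {A, B}. Prime attributes: {A, B}.
D --> E: {D}⁺ = {D, E}, which is not all of the attributes, so the left side is not a superkey — BCNF is violated.
D --> E has non-prime {E} on the right and a non-superkey on the left, so 3NF fails.
{B} is a proper subset of the key {A, B}, and {B}⁺ contains the non-prime attributes {C, F} — a partial dependency, so 2NF is violated.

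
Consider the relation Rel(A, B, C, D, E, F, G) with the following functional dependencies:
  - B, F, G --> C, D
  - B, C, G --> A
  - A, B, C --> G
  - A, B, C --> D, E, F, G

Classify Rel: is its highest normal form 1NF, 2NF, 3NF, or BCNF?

Candidate keys: {A, B, C}, {B, C, G}, {B, F, G}. Prime attributes: {A, B, C, F, G}.
Each dependency's left side is a superkey — BCNF holds.

BCNF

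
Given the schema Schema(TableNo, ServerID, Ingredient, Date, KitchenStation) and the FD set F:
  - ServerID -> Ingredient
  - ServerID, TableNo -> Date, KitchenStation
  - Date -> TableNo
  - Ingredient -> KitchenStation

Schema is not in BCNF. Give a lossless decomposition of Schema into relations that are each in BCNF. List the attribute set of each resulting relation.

{Date, ServerID}; {Date, TableNo}; {Ingredient, KitchenStation}; {Ingredient, ServerID}

Candidate keys of the original relation: {Date, ServerID}, {ServerID, TableNo}.
In {Date, Ingredient, KitchenStation, ServerID, TableNo}, {ServerID} is not a superkey ({ServerID}⁺ restricted to this set is {Ingredient, KitchenStation, ServerID}), so split on ServerID -> Ingredient, KitchenStation into {Ingredient, KitchenStation, ServerID} and {Date, ServerID, TableNo}.
In {Ingredient, KitchenStation, ServerID}, {Ingredient} is not a superkey ({Ingredient}⁺ restricted to this set is {Ingredient, KitchenStation}), so split on Ingredient -> KitchenStation into {Ingredient, KitchenStation} and {Ingredient, ServerID}.
{Ingredient, KitchenStation}: every determinant is a superkey — BCNF.
{Ingredient, ServerID}: every determinant is a superkey — BCNF.
In {Date, ServerID, TableNo}, {Date} is not a superkey ({Date}⁺ restricted to this set is {Date, TableNo}), so split on Date -> TableNo into {Date, TableNo} and {Date, ServerID}.
{Date, TableNo}: every determinant is a superkey — BCNF.
{Date, ServerID}: every determinant is a superkey — BCNF.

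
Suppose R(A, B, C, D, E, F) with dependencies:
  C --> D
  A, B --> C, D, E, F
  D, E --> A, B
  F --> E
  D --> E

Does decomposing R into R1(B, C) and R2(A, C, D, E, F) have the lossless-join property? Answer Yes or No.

Yes

R1 ∩ R2 = {C}; its closure under F is {A, B, C, D, E, F}.
Since R1 ⊆ {A, B, C, D, E, F}, the intersection is a superkey of R1; the decomposition is lossless.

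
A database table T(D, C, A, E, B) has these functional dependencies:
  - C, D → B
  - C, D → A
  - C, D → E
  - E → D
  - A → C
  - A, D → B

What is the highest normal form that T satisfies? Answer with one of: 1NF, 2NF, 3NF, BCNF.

Candidate keys: {A, D}, {A, E}, {C, D}, {C, E}. Prime attributes: {A, C, D, E}.
E → D breaks BCNF: {E}⁺ = {D, E}, so {E} is not a superkey.
But every attribute on its right side ({D}) is prime, and the same holds for every other non-superkey FD, so 3NF still holds.

3NF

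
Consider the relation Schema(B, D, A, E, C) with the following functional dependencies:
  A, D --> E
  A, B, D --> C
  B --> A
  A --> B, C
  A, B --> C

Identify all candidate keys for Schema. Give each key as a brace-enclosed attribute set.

{A, D}, {B, D}

No FD produces {D}, so it must be in every candidate key.
{A, D}⁺ = {A, B, C, D, E} — all of the relation — so {A, D} is a candidate key.
{B, D}⁺ = {A, B, C, D, E} — all of the relation — so {B, D} is a candidate key.
These are minimal and exhaustive — every other superkey contains one of them.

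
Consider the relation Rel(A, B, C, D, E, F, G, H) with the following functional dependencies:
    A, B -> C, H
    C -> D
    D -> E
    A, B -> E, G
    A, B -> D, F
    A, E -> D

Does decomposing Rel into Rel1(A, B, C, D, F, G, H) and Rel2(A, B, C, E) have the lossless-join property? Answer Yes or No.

Yes

The shared attributes are {A, B, C} and {A, B, C}⁺ = {A, B, C, D, E, F, G, H}.
This includes all of Rel1, so the common attributes are a superkey of Rel1 — the join is lossless.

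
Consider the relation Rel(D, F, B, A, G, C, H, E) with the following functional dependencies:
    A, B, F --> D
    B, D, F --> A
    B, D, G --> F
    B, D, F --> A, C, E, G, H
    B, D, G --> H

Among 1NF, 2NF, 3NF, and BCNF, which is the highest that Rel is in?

Candidate keys: {A, B, F}, {B, D, F}, {B, D, G}. Prime attributes: {A, B, D, F, G}.
The left-hand side of every FD is a superkey, so BCNF is satisfied.

BCNF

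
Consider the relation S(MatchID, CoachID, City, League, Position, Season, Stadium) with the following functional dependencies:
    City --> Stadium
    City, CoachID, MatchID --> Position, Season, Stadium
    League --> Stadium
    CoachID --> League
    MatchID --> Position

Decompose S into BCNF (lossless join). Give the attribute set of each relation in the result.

{City, CoachID, MatchID, Season}; {City, Stadium}; {CoachID, League}; {MatchID, Position}

Candidate key of the original relation: {City, CoachID, MatchID}.
Within {City, CoachID, League, MatchID, Position, Season, Stadium}: {City}⁺ ∩ {City, CoachID, League, MatchID, Position, Season, Stadium} = {City, Stadium}, not the whole set, so City --> Stadium violates BCNF; decompose into {City, Stadium} and {City, CoachID, League, MatchID, Position, Season}.
{City, Stadium} is in BCNF.
Within {City, CoachID, League, MatchID, Position, Season}: {CoachID}⁺ ∩ {City, CoachID, League, MatchID, Position, Season} = {CoachID, League}, not the whole set, so CoachID --> League violates BCNF; decompose into {CoachID, League} and {City, CoachID, MatchID, Position, Season}.
{CoachID, League} is in BCNF.
Within {City, CoachID, MatchID, Position, Season}: {MatchID}⁺ ∩ {City, CoachID, MatchID, Position, Season} = {MatchID, Position}, not the whole set, so MatchID --> Position violates BCNF; decompose into {MatchID, Position} and {City, CoachID, MatchID, Season}.
{MatchID, Position} is in BCNF.
{City, CoachID, MatchID, Season} is in BCNF.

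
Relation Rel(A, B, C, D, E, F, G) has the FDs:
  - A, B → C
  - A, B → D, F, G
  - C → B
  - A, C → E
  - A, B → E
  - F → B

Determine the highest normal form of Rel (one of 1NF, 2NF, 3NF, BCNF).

Candidate keys: {A, B}, {A, C}, {A, F}. Prime attributes: {A, B, C, F}.
C → B breaks BCNF: {C}⁺ = {B, C}, so {C} is not a superkey.
But every attribute on its right side ({B}) is prime, and the same holds for every other non-superkey FD, so 3NF still holds.

3NF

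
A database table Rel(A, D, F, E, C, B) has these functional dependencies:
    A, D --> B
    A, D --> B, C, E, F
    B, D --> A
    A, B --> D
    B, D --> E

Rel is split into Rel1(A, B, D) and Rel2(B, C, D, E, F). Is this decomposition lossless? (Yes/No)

Common attributes: {B, D}; their closure is {A, B, C, D, E, F}.
This includes all of Rel1, so the common attributes are a superkey of Rel1 — the join is lossless.

Yes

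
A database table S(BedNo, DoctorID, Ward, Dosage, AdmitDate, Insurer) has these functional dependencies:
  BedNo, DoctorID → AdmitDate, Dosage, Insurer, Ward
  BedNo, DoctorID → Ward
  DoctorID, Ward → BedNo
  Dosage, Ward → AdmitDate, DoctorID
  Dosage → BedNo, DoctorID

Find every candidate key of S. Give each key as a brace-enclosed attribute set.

Closure of {Dosage} is {AdmitDate, BedNo, DoctorID, Dosage, Insurer, Ward}, the whole schema; {Dosage} is a candidate key.
Closure of {BedNo, DoctorID} is {AdmitDate, BedNo, DoctorID, Dosage, Insurer, Ward}, the whole schema; {BedNo, DoctorID} is a candidate key.
Closure of {DoctorID, Ward} is {AdmitDate, BedNo, DoctorID, Dosage, Insurer, Ward}, the whole schema; {DoctorID, Ward} is a candidate key.
No proper subset of any of these is a key, and no other minimal superkey exists.

{BedNo, DoctorID}, {DoctorID, Ward}, {Dosage}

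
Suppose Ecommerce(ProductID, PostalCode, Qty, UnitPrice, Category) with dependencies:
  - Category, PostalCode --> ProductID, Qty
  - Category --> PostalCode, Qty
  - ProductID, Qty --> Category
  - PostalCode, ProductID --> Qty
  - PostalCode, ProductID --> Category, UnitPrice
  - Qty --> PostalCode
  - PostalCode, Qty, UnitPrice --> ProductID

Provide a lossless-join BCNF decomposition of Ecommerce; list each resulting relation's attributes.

{Category, ProductID, Qty, UnitPrice}; {PostalCode, Qty}

Candidate keys of the original relation: {Category}, {PostalCode, ProductID}, {ProductID, Qty}, {Qty, UnitPrice}.
In {Category, PostalCode, ProductID, Qty, UnitPrice}, {Qty} is not a superkey ({Qty}⁺ restricted to this set is {PostalCode, Qty}), so split on Qty --> PostalCode into {PostalCode, Qty} and {Category, ProductID, Qty, UnitPrice}.
{PostalCode, Qty}: every determinant is a superkey — BCNF.
{Category, ProductID, Qty, UnitPrice}: every determinant is a superkey — BCNF.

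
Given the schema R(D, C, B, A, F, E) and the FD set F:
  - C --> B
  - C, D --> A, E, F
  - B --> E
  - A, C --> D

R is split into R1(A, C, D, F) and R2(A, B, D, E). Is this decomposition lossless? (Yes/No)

The shared attributes are {A, D} and {A, D}⁺ = {A, D}.
Neither R1 nor R2 is contained in that closure, so the decomposition is lossy.

No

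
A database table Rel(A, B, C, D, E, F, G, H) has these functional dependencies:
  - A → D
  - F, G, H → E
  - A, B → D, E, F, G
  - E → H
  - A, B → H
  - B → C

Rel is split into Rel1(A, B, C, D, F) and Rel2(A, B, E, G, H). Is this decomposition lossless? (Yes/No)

Rel1 ∩ Rel2 = {A, B}; its closure under F is {A, B, C, D, E, F, G, H}.
This includes all of Rel1, so the common attributes are a superkey of Rel1 — the join is lossless.

Yes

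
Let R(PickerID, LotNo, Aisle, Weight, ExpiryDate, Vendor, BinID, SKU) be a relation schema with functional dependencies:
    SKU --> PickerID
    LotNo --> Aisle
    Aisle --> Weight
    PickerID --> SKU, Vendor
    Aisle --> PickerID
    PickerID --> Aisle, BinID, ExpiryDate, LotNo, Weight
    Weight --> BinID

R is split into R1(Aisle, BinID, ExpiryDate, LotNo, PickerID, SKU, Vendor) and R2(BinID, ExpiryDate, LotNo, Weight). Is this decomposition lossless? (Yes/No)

Yes

The shared attributes are {BinID, ExpiryDate, LotNo} and {BinID, ExpiryDate, LotNo}⁺ = {Aisle, BinID, ExpiryDate, LotNo, PickerID, SKU, Vendor, Weight}.
R1 is contained in that closure, so R1 ∩ R2 --> R1 holds and the join is lossless.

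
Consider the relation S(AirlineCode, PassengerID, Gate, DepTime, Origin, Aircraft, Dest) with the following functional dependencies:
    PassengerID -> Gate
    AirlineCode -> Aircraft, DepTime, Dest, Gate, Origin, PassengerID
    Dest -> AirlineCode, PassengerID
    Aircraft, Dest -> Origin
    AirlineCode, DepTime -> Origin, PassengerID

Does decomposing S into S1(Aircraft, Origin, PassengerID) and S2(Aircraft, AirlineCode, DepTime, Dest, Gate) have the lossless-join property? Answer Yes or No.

No

Common attributes: {Aircraft}; their closure is {Aircraft}.
The closure covers neither S1 nor S2 entirely; the join is not lossless.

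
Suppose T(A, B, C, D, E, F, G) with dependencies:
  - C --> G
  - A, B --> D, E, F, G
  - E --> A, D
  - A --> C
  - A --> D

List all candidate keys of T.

No FD produces {B}, so it must be in every candidate key.
{A, B} is a candidate key since {A, B}⁺ = {A, B, C, D, E, F, G} covers every attribute.
{B, E} is a candidate key since {B, E}⁺ = {A, B, C, D, E, F, G} covers every attribute.
Any other superkey properly contains one of these, so there are no further candidate keys.

{A, B}, {B, E}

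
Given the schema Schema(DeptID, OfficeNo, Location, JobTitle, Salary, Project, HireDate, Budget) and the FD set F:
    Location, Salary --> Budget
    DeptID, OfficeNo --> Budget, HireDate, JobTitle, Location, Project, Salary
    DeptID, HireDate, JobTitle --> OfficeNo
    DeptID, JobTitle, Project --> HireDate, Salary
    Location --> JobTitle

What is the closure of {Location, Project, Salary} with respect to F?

{Budget, JobTitle, Location, Project, Salary}

Start with {Location, Project, Salary}.
Location, Salary --> Budget applies; add {Budget} → now {Budget, Location, Project, Salary}.
Location --> JobTitle applies; add {JobTitle} → now {Budget, JobTitle, Location, Project, Salary}.
No further FD applies.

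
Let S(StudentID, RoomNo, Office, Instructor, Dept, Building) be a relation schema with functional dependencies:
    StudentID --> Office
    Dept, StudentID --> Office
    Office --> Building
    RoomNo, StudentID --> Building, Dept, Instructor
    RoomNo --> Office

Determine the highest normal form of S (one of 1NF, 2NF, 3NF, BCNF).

Candidate key: {RoomNo, StudentID}. Prime attributes: {RoomNo, StudentID}.
StudentID --> Office: {StudentID}⁺ = {Building, Office, StudentID}, which is not all of the attributes, so the left side is not a superkey — BCNF is violated.
StudentID --> Office determines the non-prime attribute {Office} from a non-superkey — 3NF is violated.
{RoomNo} is a proper subset of the key {RoomNo, StudentID}, and {RoomNo}⁺ contains the non-prime attributes {Building, Office} — a partial dependency, so 2NF is violated.

1NF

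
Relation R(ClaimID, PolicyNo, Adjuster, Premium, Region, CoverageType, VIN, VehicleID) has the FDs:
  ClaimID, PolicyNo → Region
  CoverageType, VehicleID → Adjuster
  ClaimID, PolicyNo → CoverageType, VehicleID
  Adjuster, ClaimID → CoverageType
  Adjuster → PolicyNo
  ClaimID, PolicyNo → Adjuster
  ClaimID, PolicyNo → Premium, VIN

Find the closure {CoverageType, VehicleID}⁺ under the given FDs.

Start with {CoverageType, VehicleID}.
CoverageType, VehicleID → Adjuster applies; add {Adjuster} → now {Adjuster, CoverageType, VehicleID}.
Adjuster → PolicyNo applies; add {PolicyNo} → now {Adjuster, CoverageType, PolicyNo, VehicleID}.
No further FD applies.

{Adjuster, CoverageType, PolicyNo, VehicleID}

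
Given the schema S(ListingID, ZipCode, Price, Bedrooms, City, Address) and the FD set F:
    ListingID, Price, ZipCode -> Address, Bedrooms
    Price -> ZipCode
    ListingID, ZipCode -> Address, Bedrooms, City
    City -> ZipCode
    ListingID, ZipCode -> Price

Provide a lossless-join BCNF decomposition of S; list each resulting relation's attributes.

{Address, Bedrooms, City, ListingID, Price}; {Price, ZipCode}

Candidate keys of the original relation: {City, ListingID}, {ListingID, Price}, {ListingID, ZipCode}.
{Address, Bedrooms, City, ListingID, Price, ZipCode}: {Price} determines {Price, ZipCode} here but is not a superkey — split on Price -> ZipCode, giving {Price, ZipCode} and {Address, Bedrooms, City, ListingID, Price}.
{Price, ZipCode}: every determinant is a superkey — BCNF.
{Address, Bedrooms, City, ListingID, Price}: every determinant is a superkey — BCNF.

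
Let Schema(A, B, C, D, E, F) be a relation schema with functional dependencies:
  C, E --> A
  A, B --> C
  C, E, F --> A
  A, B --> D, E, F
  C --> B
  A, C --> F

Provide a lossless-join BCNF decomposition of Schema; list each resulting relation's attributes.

Candidate keys of the original relation: {A, B}, {A, C}, {C, E}.
Within {A, B, C, D, E, F}: {C}⁺ ∩ {A, B, C, D, E, F} = {B, C}, not the whole set, so C --> B violates BCNF; decompose into {B, C} and {A, C, D, E, F}.
{B, C} has no BCNF violation.
{A, C, D, E, F} has no BCNF violation.

{A, C, D, E, F}; {B, C}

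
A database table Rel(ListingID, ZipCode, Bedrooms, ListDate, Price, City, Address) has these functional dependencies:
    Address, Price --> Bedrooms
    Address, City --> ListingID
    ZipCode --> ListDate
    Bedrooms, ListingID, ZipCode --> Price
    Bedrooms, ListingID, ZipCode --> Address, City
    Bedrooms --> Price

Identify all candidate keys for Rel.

{ZipCode} never appears on the right of any FD, so every key must include it.
{Bedrooms, ListingID, ZipCode}⁺ = {Address, Bedrooms, City, ListDate, ListingID, Price, ZipCode} — all of the relation — so {Bedrooms, ListingID, ZipCode} is a candidate key.
{Address, Bedrooms, City, ZipCode}⁺ = {Address, Bedrooms, City, ListDate, ListingID, Price, ZipCode} — all of the relation — so {Address, Bedrooms, City, ZipCode} is a candidate key.
{Address, City, Price, ZipCode}⁺ = {Address, Bedrooms, City, ListDate, ListingID, Price, ZipCode} — all of the relation — so {Address, City, Price, ZipCode} is a candidate key.
{Address, ListingID, Price, ZipCode}⁺ = {Address, Bedrooms, City, ListDate, ListingID, Price, ZipCode} — all of the relation — so {Address, ListingID, Price, ZipCode} is a candidate key.
No proper subset of any of these is a key, and no other minimal superkey exists.

{Address, Bedrooms, City, ZipCode}, {Address, City, Price, ZipCode}, {Address, ListingID, Price, ZipCode}, {Bedrooms, ListingID, ZipCode}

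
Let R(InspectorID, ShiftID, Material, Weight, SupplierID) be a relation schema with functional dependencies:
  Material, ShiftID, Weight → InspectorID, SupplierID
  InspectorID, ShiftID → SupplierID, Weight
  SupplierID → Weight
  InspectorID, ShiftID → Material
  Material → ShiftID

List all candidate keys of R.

{InspectorID, Material}⁺ = {InspectorID, Material, ShiftID, SupplierID, Weight} — all of the relation — so {InspectorID, Material} is a candidate key.
{InspectorID, ShiftID}⁺ = {InspectorID, Material, ShiftID, SupplierID, Weight} — all of the relation — so {InspectorID, ShiftID} is a candidate key.
{Material, SupplierID}⁺ = {InspectorID, Material, ShiftID, SupplierID, Weight} — all of the relation — so {Material, SupplierID} is a candidate key.
{Material, Weight}⁺ = {InspectorID, Material, ShiftID, SupplierID, Weight} — all of the relation — so {Material, Weight} is a candidate key.
No proper subset of any of these is a key, and no other minimal superkey exists.

{InspectorID, Material}, {InspectorID, ShiftID}, {Material, SupplierID}, {Material, Weight}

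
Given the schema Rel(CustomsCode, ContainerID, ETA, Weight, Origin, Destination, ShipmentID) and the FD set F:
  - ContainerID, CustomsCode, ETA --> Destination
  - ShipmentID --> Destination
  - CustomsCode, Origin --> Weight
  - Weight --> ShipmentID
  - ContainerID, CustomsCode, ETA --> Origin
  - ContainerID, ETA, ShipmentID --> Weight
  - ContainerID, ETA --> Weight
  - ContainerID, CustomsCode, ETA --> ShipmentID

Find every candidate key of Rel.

{ContainerID, CustomsCode, ETA}

{ContainerID, CustomsCode, ETA} never appear on the right of any FD, so every key must include all of them.
Closure of {ContainerID, CustomsCode, ETA} is {ContainerID, CustomsCode, Destination, ETA, Origin, ShipmentID, Weight}, the whole schema; {ContainerID, CustomsCode, ETA} is a candidate key.
Every other attribute set either contains this one or has a smaller closure.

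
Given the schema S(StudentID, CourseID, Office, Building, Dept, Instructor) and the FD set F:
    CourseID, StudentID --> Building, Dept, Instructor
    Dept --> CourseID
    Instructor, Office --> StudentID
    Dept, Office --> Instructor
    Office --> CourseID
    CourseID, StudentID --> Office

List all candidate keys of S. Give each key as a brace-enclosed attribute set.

{CourseID, StudentID}, {Dept, Office}, {Dept, StudentID}, {Instructor, Office}, {Office, StudentID}

Closure of {CourseID, StudentID} is {Building, CourseID, Dept, Instructor, Office, StudentID}, the whole schema; {CourseID, StudentID} is a candidate key.
Closure of {Dept, Office} is {Building, CourseID, Dept, Instructor, Office, StudentID}, the whole schema; {Dept, Office} is a candidate key.
Closure of {Dept, StudentID} is {Building, CourseID, Dept, Instructor, Office, StudentID}, the whole schema; {Dept, StudentID} is a candidate key.
Closure of {Instructor, Office} is {Building, CourseID, Dept, Instructor, Office, StudentID}, the whole schema; {Instructor, Office} is a candidate key.
Closure of {Office, StudentID} is {Building, CourseID, Dept, Instructor, Office, StudentID}, the whole schema; {Office, StudentID} is a candidate key.
These are minimal and exhaustive — every other superkey contains one of them.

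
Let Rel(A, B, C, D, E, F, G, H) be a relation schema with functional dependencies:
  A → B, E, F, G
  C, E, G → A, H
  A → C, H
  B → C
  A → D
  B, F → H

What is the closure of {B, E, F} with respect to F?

Start with {B, E, F}.
B → C applies; add {C} → now {B, C, E, F}.
B, F → H applies; add {H} → now {B, C, E, F, H}.
No further FD applies.

{B, C, E, F, H}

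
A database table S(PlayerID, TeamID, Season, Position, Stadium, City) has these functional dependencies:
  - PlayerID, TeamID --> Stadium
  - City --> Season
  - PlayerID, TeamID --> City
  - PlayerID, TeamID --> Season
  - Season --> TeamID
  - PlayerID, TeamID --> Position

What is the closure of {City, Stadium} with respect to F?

Start with {City, Stadium}.
City --> Season applies; add {Season} → now {City, Season, Stadium}.
Season --> TeamID applies; add {TeamID} → now {City, Season, Stadium, TeamID}.
No further FD applies.

{City, Season, Stadium, TeamID}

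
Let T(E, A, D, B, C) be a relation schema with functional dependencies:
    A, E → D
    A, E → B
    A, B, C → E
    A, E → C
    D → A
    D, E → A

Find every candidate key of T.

{A, B, C}, {A, E}, {B, C, D}, {D, E}

Closure of {A, E} is {A, B, C, D, E}, the whole schema; {A, E} is a candidate key.
Closure of {D, E} is {A, B, C, D, E}, the whole schema; {D, E} is a candidate key.
Closure of {A, B, C} is {A, B, C, D, E}, the whole schema; {A, B, C} is a candidate key.
Closure of {B, C, D} is {A, B, C, D, E}, the whole schema; {B, C, D} is a candidate key.
No proper subset of any of these is a key, and no other minimal superkey exists.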